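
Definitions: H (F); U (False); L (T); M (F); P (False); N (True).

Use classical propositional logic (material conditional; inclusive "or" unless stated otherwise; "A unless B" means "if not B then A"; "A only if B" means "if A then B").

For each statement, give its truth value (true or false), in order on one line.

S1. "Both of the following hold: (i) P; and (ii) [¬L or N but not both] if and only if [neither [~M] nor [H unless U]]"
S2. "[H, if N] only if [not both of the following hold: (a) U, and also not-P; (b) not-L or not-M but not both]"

S1 False, S2 True

S1: This is P & ((~L xor N) <-> (~M nor (H | U))).

~L = ~T = F
~L xor N = F xor T = T
~M = ~F = T
H | U = F | F = F
~M nor (H | U) = T nor F = F
(~L xor N) <-> (~M nor (H | U)) = T <-> F = F
P & ((~L xor N) <-> (~M nor (H | U))) = F & F = F
So S1 is false.

S2: Formalization: (N -> H) -> ((U & ~P) nand (~L xor ~M))

N -> H = T -> F = F
~P = ~F = T
U & ~P = F & T = F
~L = ~T = F
~M = ~F = T
~L xor ~M = F xor T = T
(U & ~P) nand (~L xor ~M) = F nand T = T
(N -> H) -> ((U & ~P) nand (~L xor ~M)) = F -> T = T
Hence S2 is true.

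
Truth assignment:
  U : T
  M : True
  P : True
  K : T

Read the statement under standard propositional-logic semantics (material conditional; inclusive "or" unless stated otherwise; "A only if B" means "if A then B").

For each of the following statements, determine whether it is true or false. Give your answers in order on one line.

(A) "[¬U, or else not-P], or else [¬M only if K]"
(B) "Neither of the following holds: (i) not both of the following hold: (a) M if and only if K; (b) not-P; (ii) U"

(A): In symbols: (not U or not P) or (not M -> K)

not U = not True = False
not P = not True = False
not U or not P = False or False = False
not M = not True = False
not M -> K = False -> True = True
(not U or not P) or (not M -> K) = False or True = True
Hence (A) is true.

(B): This is ((M iff K) nand not P) nor U.

M iff K = True iff True = True
not P = not True = False
(M iff K) nand not P = True nand False = True
((M iff K) nand not P) nor U = True nor True = False
Hence (B) is false.

(A) T / (B) F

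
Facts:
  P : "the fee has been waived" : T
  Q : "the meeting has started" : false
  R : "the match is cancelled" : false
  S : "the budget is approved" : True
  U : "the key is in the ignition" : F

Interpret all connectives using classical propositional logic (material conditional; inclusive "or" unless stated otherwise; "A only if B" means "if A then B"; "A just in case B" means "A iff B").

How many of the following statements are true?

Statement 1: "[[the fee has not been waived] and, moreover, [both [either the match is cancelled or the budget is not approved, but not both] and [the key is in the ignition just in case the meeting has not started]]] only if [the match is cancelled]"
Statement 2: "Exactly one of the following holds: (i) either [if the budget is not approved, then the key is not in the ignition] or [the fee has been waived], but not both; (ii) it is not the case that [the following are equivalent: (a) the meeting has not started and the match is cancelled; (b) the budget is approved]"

2

Statement 1: This is (~P & ((R xor ~S) & (U <-> ~Q))) -> R.

~P = ~T = F
~S = ~T = F
R xor ~S = F xor F = F
~Q = ~F = T
U <-> ~Q = F <-> T = F
(R xor ~S) & (U <-> ~Q) = F & F = F
~P & ((R xor ~S) & (U <-> ~Q)) = F & F = F
(~P & ((R xor ~S) & (U <-> ~Q))) -> R = F -> F = T
Thus Statement 1 is true.

Statement 2: Parsed as ((~S -> ~U) xor P) xor ~((~Q & R) <-> S)

~S = ~T = F
~U = ~F = T
~S -> ~U = F -> T = T
(~S -> ~U) xor P = T xor T = F
~Q = ~F = T
~Q & R = T & F = F
(~Q & R) <-> S = F <-> T = F
~((~Q & R) <-> S) = ~F = T
((~S -> ~U) xor P) xor ~((~Q & R) <-> S) = F xor T = T
Hence Statement 2 is true.

Count: 2.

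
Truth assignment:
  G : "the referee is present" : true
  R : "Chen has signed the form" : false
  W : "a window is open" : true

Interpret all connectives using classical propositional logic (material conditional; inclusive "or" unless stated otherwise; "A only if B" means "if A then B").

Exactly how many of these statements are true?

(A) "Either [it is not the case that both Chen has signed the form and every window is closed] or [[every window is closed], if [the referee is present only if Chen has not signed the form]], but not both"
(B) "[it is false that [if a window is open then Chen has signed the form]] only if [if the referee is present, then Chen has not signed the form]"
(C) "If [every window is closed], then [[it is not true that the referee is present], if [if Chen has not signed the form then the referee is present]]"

(A): This is (R nand not W) xor ((G -> not R) -> not W).

not W = not True = False
R nand not W = False nand False = True
not R = not False = True
G -> not R = True -> True = True
not W = not True = False
(G -> not R) -> not W = True -> False = False
(R nand not W) xor ((G -> not R) -> not W) = True xor False = True
So (A) is true.

(B): In symbols: not (W -> R) -> (G -> not R)

W -> R = True -> False = False
not (W -> R) = not False = True
not R = not False = True
G -> not R = True -> True = True
not (W -> R) -> (G -> not R) = True -> True = True
So (B) is true.

(C): In symbols: not W -> ((not R -> G) -> not G)

not W = not True = False
not R = not False = True
not R -> G = True -> True = True
not G = not True = False
(not R -> G) -> not G = True -> False = False
not W -> ((not R -> G) -> not G) = False -> False = True
So (C) is true.

Count: 3.

3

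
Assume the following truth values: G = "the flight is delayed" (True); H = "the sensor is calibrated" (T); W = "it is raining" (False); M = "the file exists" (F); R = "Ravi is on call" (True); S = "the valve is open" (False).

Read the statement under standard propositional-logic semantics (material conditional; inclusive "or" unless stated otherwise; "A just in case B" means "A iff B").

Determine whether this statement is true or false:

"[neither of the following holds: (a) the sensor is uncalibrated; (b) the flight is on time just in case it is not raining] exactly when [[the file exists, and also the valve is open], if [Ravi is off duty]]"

True.

In symbols: (¬H ↓ (¬G ↔ ¬W)) ↔ (¬R → (M ∧ S))

¬H = ¬T = F
¬G = ¬T = F
¬W = ¬F = T
¬G ↔ ¬W = F ↔ T = F
¬H ↓ (¬G ↔ ¬W) = F ↓ F = T
¬R = ¬T = F
M ∧ S = F ∧ F = F
¬R → (M ∧ S) = F → F = T
(¬H ↓ (¬G ↔ ¬W)) ↔ (¬R → (M ∧ S)) = T ↔ T = T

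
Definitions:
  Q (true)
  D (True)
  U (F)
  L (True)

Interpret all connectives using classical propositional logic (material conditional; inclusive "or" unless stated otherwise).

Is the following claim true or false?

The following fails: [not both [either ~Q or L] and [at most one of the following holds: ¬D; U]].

Formalization: not ((not Q or L) nand (not D nand U))

not Q = not True = False
not Q or L = False or True = True
not D = not True = False
not D nand U = False nand False = True
(not Q or L) nand (not D nand U) = True nand True = False
not ((not Q or L) nand (not D nand U)) = not False = True

True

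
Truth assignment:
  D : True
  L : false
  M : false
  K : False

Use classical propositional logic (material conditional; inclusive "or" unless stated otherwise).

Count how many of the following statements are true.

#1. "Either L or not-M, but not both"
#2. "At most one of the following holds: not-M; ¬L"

#1: This is L xor ~M.

~M = ~F = T
L xor ~M = F xor T = T
Hence #1 is true.

#2: Parsed as ~M nand ~L

~M = ~F = T
~L = ~F = T
~M nand ~L = T nand T = F
So #2 is false.

1 of the 2 statements is true (#1).

1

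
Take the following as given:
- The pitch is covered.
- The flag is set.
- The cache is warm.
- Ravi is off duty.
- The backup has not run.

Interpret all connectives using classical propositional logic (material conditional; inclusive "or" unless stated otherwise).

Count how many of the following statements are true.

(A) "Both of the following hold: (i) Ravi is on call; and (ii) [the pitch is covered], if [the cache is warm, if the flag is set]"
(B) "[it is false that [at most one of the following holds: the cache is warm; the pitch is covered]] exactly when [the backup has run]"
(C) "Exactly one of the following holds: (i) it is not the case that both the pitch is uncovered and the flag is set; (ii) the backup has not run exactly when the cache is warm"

0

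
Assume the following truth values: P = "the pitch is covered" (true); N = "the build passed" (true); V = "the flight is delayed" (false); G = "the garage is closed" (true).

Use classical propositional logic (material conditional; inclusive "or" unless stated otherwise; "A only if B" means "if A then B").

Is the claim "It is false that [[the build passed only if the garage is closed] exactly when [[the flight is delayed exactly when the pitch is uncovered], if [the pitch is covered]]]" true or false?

false

This is ~((N -> G) <-> (P -> (V <-> ~P))).

N -> G = T -> T = T
~P = ~T = F
V <-> ~P = F <-> F = T
P -> (V <-> ~P) = T -> T = T
(N -> G) <-> (P -> (V <-> ~P)) = T <-> T = T
~((N -> G) <-> (P -> (V <-> ~P))) = ~T = F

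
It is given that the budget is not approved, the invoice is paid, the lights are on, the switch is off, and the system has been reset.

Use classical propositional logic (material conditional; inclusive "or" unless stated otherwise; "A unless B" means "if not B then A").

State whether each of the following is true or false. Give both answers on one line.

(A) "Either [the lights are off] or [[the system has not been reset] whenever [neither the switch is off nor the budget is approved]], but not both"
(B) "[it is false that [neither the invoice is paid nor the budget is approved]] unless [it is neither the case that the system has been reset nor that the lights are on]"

(A) T; (B) T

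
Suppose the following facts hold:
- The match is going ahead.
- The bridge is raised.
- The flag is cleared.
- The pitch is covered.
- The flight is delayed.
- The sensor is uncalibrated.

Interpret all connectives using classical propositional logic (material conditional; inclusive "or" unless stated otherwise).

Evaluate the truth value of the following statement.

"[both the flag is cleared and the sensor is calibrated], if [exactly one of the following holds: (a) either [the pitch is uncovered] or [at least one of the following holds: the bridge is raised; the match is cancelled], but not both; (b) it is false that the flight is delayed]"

Let N = "the pitch is covered" (True), M = "the bridge is raised" (True), K = "the match is cancelled" (False), S = "the flight is delayed" (True), R = "the flag is set" (False), H = "the sensor is calibrated" (False).
This is ((not N xor (M or K)) xor not S) -> (not R and H).

not N = not True = False
M or K = True or False = True
not N xor (M or K) = False xor True = True
not S = not True = False
(not N xor (M or K)) xor not S = True xor False = True
not R = not False = True
not R and H = True and False = False
((not N xor (M or K)) xor not S) -> (not R and H) = True -> False = False

The statement is false.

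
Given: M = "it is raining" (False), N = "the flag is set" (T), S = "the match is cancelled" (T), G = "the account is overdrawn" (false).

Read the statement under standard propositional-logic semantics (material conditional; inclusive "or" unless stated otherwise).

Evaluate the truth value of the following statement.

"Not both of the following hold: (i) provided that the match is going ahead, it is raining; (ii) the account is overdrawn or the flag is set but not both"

False

Parsed as (not S -> M) nand (G xor N)

not S = not True = False
not S -> M = False -> False = True
G xor N = False xor True = True
(not S -> M) nand (G xor N) = True nand True = False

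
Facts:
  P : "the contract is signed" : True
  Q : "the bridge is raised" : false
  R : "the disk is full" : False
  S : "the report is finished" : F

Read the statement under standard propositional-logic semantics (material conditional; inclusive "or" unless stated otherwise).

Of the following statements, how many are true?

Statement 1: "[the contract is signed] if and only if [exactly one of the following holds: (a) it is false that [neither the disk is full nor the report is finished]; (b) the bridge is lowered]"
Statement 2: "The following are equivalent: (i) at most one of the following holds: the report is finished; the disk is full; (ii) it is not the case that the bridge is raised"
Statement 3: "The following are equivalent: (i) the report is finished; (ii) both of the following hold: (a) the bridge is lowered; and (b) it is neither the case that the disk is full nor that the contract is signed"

Statement 1: In symbols: P <-> (~(R nor S) xor ~Q)

R nor S = F nor F = T
~(R nor S) = ~T = F
~Q = ~F = T
~(R nor S) xor ~Q = F xor T = T
P <-> (~(R nor S) xor ~Q) = T <-> T = T
Thus Statement 1 is true.

Statement 2: This is (S nand R) <-> ~Q.

S nand R = F nand F = T
~Q = ~F = T
(S nand R) <-> ~Q = T <-> T = T
Hence Statement 2 is true.

Statement 3: Parsed as S <-> (~Q & (R nor P))

~Q = ~F = T
R nor P = F nor T = F
~Q & (R nor P) = T & F = F
S <-> (~Q & (R nor P)) = F <-> F = T
Hence Statement 3 is true.

Count: 3.

3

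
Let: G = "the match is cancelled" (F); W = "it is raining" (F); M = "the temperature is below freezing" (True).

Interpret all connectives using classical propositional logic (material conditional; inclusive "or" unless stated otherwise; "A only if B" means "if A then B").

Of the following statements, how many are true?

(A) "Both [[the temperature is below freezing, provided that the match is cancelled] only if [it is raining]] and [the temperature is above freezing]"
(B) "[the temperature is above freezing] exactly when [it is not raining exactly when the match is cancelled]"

(A): This is ((G -> M) -> W) & ~M.

G -> M = F -> T = T
(G -> M) -> W = T -> F = F
~M = ~T = F
((G -> M) -> W) & ~M = F & F = F
So (A) is false.

(B): Formalization: ~M <-> (~W <-> G)

~M = ~T = F
~W = ~F = T
~W <-> G = T <-> F = F
~M <-> (~W <-> G) = F <-> F = T
So (B) is true.

True statements: 1.

1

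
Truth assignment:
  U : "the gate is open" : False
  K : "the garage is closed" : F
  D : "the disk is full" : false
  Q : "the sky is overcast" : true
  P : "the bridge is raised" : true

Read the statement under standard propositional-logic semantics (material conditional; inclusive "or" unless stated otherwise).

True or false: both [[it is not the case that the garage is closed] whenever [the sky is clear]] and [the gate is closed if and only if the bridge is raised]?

True.

Formalization: (~Q -> ~K) & (~U <-> P)

~Q = ~T = F
~K = ~F = T
~Q -> ~K = F -> T = T
~U = ~F = T
~U <-> P = T <-> T = T
(~Q -> ~K) & (~U <-> P) = T & T = T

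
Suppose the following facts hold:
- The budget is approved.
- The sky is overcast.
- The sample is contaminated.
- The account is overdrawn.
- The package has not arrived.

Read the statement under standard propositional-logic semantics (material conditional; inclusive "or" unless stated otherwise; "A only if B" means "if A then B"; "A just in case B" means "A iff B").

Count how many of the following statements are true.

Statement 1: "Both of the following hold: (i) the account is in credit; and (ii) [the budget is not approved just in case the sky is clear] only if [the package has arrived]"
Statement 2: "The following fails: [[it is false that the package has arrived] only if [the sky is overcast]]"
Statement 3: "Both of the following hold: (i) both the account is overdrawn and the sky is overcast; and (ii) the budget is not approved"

Let W = "the account is overdrawn" (True), V = "the budget is approved" (True), N = "the sky is overcast" (True), G = "the package has arrived" (False).

Statement 1: This is not W and ((not V iff not N) -> G).

not W = not True = False
not V = not True = False
not N = not True = False
not V iff not N = False iff False = True
(not V iff not N) -> G = True -> False = False
not W and ((not V iff not N) -> G) = False and False = False
Thus Statement 1 is false.

Statement 2: This is not (not G -> N).

not G = not False = True
not G -> N = True -> True = True
not (not G -> N) = not True = False
Hence Statement 2 is false.

Statement 3: Parsed as (W and N) and not V

W and N = True and True = True
not V = not True = False
(W and N) and not V = True and False = False
So Statement 3 is false.

0 of the 3 statements are true (none).

0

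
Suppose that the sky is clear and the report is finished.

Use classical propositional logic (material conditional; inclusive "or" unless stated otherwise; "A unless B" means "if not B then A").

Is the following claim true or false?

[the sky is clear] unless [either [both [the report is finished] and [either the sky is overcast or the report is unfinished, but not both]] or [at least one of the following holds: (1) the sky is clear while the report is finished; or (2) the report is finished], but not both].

Let P = "the sky is overcast" (F), Q = "the report is finished" (T).
Parsed as ~P | ((Q & (P xor ~Q)) xor ((~P & Q) | Q))

~P = ~F = T
~Q = ~T = F
P xor ~Q = F xor F = F
Q & (P xor ~Q) = T & F = F
~P = ~F = T
~P & Q = T & T = T
(~P & Q) | Q = T | T = T
(Q & (P xor ~Q)) xor ((~P & Q) | Q) = F xor T = T
~P | ((Q & (P xor ~Q)) xor ((~P & Q) | Q)) = T | T = T

The statement is true.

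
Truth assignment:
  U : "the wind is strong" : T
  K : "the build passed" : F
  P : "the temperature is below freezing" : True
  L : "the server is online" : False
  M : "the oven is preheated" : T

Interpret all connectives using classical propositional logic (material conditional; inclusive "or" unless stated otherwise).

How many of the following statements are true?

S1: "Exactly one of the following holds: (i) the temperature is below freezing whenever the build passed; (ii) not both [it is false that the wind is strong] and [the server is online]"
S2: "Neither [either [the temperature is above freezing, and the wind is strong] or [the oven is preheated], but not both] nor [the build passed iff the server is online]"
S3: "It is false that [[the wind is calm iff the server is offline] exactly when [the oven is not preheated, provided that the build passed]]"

1

S1: Parsed as (K → P) ⊕ (¬U ↑ L)

K → P = F → T = T
¬U = ¬T = F
¬U ↑ L = F ↑ F = T
(K → P) ⊕ (¬U ↑ L) = T ⊕ T = F
So S1 is false.

S2: In symbols: ((¬P ∧ U) ⊕ M) ↓ (K ↔ L)

¬P = ¬T = F
¬P ∧ U = F ∧ T = F
(¬P ∧ U) ⊕ M = F ⊕ T = T
K ↔ L = F ↔ F = T
((¬P ∧ U) ⊕ M) ↓ (K ↔ L) = T ↓ T = F
Hence S2 is false.

S3: Parsed as ¬((¬U ↔ ¬L) ↔ (K → ¬M))

¬U = ¬T = F
¬L = ¬F = T
¬U ↔ ¬L = F ↔ T = F
¬M = ¬T = F
K → ¬M = F → F = T
(¬U ↔ ¬L) ↔ (K → ¬M) = F ↔ T = F
¬((¬U ↔ ¬L) ↔ (K → ¬M)) = ¬F = T
Hence S3 is true.

True statements: 1 (S3).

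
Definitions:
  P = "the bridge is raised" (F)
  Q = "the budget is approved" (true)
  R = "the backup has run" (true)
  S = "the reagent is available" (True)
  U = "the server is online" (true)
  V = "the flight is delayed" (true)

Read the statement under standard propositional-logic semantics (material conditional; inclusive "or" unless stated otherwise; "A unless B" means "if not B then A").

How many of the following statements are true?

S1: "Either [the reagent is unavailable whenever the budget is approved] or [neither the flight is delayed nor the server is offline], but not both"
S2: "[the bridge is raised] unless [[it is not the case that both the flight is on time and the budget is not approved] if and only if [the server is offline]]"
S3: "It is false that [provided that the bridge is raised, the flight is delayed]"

0

S1: This is (Q -> ~S) xor (V nor ~U).

~S = ~T = F
Q -> ~S = T -> F = F
~U = ~T = F
V nor ~U = T nor F = F
(Q -> ~S) xor (V nor ~U) = F xor F = F
Hence S1 is false.

S2: Parsed as P | ((~V nand ~Q) <-> ~U)

~V = ~T = F
~Q = ~T = F
~V nand ~Q = F nand F = T
~U = ~T = F
(~V nand ~Q) <-> ~U = T <-> F = F
P | ((~V nand ~Q) <-> ~U) = F | F = F
Hence S2 is false.

S3: This is ~(P -> V).

P -> V = F -> T = T
~(P -> V) = ~T = F
Thus S3 is false.

Count: 0.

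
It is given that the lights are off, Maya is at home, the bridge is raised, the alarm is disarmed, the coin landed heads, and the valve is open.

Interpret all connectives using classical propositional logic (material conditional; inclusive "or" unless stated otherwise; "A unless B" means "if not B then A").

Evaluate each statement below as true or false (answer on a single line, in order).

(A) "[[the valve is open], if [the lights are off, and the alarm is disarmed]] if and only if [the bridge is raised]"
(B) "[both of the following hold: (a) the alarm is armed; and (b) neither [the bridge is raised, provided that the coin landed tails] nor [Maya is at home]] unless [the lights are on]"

(A) T, (B) F

Let P = "the lights are on" (False), S = "the alarm is armed" (False), V = "the valve is open" (True), R = "the bridge is raised" (True), U = "the coin landed heads" (True), Q = "Maya is at home" (True).

(A): Formalization: ((not P and not S) -> V) iff R

not P = not False = True
not S = not False = True
not P and not S = True and True = True
(not P and not S) -> V = True -> True = True
((not P and not S) -> V) iff R = True iff True = True
Thus (A) is true.

(B): Parsed as (S and ((not U -> R) nor Q)) or P

not U = not True = False
not U -> R = False -> True = True
(not U -> R) nor Q = True nor True = False
S and ((not U -> R) nor Q) = False and False = False
(S and ((not U -> R) nor Q)) or P = False or False = False
Thus (B) is false.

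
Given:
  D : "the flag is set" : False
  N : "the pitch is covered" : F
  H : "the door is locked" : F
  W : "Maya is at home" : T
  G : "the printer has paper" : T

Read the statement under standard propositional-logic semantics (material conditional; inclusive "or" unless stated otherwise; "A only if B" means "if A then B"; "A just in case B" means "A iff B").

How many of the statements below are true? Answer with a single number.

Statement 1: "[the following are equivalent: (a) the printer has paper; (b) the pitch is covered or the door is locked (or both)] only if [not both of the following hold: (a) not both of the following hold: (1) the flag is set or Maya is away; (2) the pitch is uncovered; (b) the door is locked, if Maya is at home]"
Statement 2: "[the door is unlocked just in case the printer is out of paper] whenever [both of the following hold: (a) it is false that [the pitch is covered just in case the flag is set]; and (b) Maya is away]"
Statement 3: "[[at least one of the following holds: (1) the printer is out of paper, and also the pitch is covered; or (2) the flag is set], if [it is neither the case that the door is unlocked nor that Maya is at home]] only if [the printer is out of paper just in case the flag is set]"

Statement 1: In symbols: (G ↔ (N ∨ H)) → (((D ∨ ¬W) ↑ ¬N) ↑ (W → H))

N ∨ H = F ∨ F = F
G ↔ (N ∨ H) = T ↔ F = F
¬W = ¬T = F
D ∨ ¬W = F ∨ F = F
¬N = ¬F = T
(D ∨ ¬W) ↑ ¬N = F ↑ T = T
W → H = T → F = F
((D ∨ ¬W) ↑ ¬N) ↑ (W → H) = T ↑ F = T
(G ↔ (N ∨ H)) → (((D ∨ ¬W) ↑ ¬N) ↑ (W → H)) = F → T = T
Hence Statement 1 is true.

Statement 2: This is (¬(N ↔ D) ∧ ¬W) → (¬H ↔ ¬G).

N ↔ D = F ↔ F = T
¬(N ↔ D) = ¬T = F
¬W = ¬T = F
¬(N ↔ D) ∧ ¬W = F ∧ F = F
¬H = ¬F = T
¬G = ¬T = F
¬H ↔ ¬G = T ↔ F = F
(¬(N ↔ D) ∧ ¬W) → (¬H ↔ ¬G) = F → F = T
Hence Statement 2 is true.

Statement 3: In symbols: ((¬H ↓ W) → ((¬G ∧ N) ∨ D)) → (¬G ↔ D)

¬H = ¬F = T
¬H ↓ W = T ↓ T = F
¬G = ¬T = F
¬G ∧ N = F ∧ F = F
(¬G ∧ N) ∨ D = F ∨ F = F
(¬H ↓ W) → ((¬G ∧ N) ∨ D) = F → F = T
¬G = ¬T = F
¬G ↔ D = F ↔ F = T
((¬H ↓ W) → ((¬G ∧ N) ∨ D)) → (¬G ↔ D) = T → T = T
Thus Statement 3 is true.

True statements: 3.

3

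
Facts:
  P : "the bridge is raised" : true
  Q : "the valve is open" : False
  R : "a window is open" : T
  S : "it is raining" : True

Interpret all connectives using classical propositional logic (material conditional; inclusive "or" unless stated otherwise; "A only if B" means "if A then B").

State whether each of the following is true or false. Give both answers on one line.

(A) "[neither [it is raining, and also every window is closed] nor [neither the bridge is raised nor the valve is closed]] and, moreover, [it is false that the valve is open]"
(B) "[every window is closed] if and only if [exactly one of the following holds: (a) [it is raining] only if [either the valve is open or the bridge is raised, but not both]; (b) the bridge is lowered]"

(A) true; (B) false

(A): This is ((S ∧ ¬R) ↓ (P ↓ ¬Q)) ∧ ¬Q.

¬R = ¬T = F
S ∧ ¬R = T ∧ F = F
¬Q = ¬F = T
P ↓ ¬Q = T ↓ T = F
(S ∧ ¬R) ↓ (P ↓ ¬Q) = F ↓ F = T
¬Q = ¬F = T
((S ∧ ¬R) ↓ (P ↓ ¬Q)) ∧ ¬Q = T ∧ T = T
Hence (A) is true.

(B): This is ¬R ↔ ((S → (Q ⊕ P)) ⊕ ¬P).

¬R = ¬T = F
Q ⊕ P = F ⊕ T = T
S → (Q ⊕ P) = T → T = T
¬P = ¬T = F
(S → (Q ⊕ P)) ⊕ ¬P = T ⊕ F = T
¬R ↔ ((S → (Q ⊕ P)) ⊕ ¬P) = F ↔ T = F
Hence (B) is false.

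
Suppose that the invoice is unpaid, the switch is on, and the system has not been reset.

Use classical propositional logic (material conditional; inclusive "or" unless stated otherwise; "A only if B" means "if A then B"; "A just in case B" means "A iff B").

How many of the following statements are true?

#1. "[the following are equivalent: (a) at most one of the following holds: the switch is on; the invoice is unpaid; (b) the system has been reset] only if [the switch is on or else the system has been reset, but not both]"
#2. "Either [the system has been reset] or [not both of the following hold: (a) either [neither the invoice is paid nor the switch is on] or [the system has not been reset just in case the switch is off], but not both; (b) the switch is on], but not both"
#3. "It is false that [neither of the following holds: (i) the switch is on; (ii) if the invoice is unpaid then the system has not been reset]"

3

Let N = "the switch is on" (T), V = "the invoice is paid" (F), Q = "the system has been reset" (F).

#1: In symbols: ((N nand ~V) <-> Q) -> (N xor Q)

~V = ~F = T
N nand ~V = T nand T = F
(N nand ~V) <-> Q = F <-> F = T
N xor Q = T xor F = T
((N nand ~V) <-> Q) -> (N xor Q) = T -> T = T
So #1 is true.

#2: In symbols: Q xor (((V nor N) xor (~Q <-> ~N)) nand N)

V nor N = F nor T = F
~Q = ~F = T
~N = ~T = F
~Q <-> ~N = T <-> F = F
(V nor N) xor (~Q <-> ~N) = F xor F = F
((V nor N) xor (~Q <-> ~N)) nand N = F nand T = T
Q xor (((V nor N) xor (~Q <-> ~N)) nand N) = F xor T = T
Hence #2 is true.

#3: This is ~(N nor (~V -> ~Q)).

~V = ~F = T
~Q = ~F = T
~V -> ~Q = T -> T = T
N nor (~V -> ~Q) = T nor T = F
~(N nor (~V -> ~Q)) = ~F = T
So #3 is true.

True statements: 3 (#1, #2, #3).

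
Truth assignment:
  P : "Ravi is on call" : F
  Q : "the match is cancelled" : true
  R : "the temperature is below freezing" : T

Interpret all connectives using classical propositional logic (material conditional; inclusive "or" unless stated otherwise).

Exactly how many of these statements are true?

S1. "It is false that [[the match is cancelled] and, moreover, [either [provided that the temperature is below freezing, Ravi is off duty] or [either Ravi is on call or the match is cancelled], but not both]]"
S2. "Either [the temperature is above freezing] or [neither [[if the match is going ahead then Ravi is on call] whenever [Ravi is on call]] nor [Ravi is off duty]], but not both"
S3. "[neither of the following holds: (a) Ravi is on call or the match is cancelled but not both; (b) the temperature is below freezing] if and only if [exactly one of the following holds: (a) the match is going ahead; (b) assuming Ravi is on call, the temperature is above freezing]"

1

S1: Formalization: ¬(Q ∧ ((R → ¬P) ⊕ (P ∨ Q)))

¬P = ¬F = T
R → ¬P = T → T = T
P ∨ Q = F ∨ T = T
(R → ¬P) ⊕ (P ∨ Q) = T ⊕ T = F
Q ∧ ((R → ¬P) ⊕ (P ∨ Q)) = T ∧ F = F
¬(Q ∧ ((R → ¬P) ⊕ (P ∨ Q))) = ¬F = T
Thus S1 is true.

S2: Formalization: ¬R ⊕ ((P → (¬Q → P)) ↓ ¬P)

¬R = ¬T = F
¬Q = ¬T = F
¬Q → P = F → F = T
P → (¬Q → P) = F → T = T
¬P = ¬F = T
(P → (¬Q → P)) ↓ ¬P = T ↓ T = F
¬R ⊕ ((P → (¬Q → P)) ↓ ¬P) = F ⊕ F = F
Hence S2 is false.

S3: Parsed as ((P ⊕ Q) ↓ R) ↔ (¬Q ⊕ (P → ¬R))

P ⊕ Q = F ⊕ T = T
(P ⊕ Q) ↓ R = T ↓ T = F
¬Q = ¬T = F
¬R = ¬T = F
P → ¬R = F → F = T
¬Q ⊕ (P → ¬R) = F ⊕ T = T
((P ⊕ Q) ↓ R) ↔ (¬Q ⊕ (P → ¬R)) = F ↔ T = F
Hence S3 is false.

Count: 1.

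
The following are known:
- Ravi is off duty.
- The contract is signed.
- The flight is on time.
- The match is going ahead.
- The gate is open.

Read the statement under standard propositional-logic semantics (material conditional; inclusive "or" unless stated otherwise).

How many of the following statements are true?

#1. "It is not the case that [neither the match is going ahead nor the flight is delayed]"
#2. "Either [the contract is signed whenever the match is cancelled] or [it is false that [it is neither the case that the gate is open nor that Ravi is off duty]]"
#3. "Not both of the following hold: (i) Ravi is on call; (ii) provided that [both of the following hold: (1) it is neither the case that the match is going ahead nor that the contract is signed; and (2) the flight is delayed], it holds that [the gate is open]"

3

Let M = "the match is cancelled" (F), V = "the flight is delayed" (F), L = "the contract is signed" (T), U = "the gate is open" (T), H = "Ravi is on call" (F).

#1: Formalization: ¬(¬M ↓ V)

¬M = ¬F = T
¬M ↓ V = T ↓ F = F
¬(¬M ↓ V) = ¬F = T
So #1 is true.

#2: Formalization: (M → L) ∨ ¬(U ↓ ¬H)

M → L = F → T = T
¬H = ¬F = T
U ↓ ¬H = T ↓ T = F
¬(U ↓ ¬H) = ¬F = T
(M → L) ∨ ¬(U ↓ ¬H) = T ∨ T = T
Hence #2 is true.

#3: Formalization: H ↑ (((¬M ↓ L) ∧ V) → U)

¬M = ¬F = T
¬M ↓ L = T ↓ T = F
(¬M ↓ L) ∧ V = F ∧ F = F
((¬M ↓ L) ∧ V) → U = F → T = T
H ↑ (((¬M ↓ L) ∧ V) → U) = F ↑ T = T
So #3 is true.

Count: 3.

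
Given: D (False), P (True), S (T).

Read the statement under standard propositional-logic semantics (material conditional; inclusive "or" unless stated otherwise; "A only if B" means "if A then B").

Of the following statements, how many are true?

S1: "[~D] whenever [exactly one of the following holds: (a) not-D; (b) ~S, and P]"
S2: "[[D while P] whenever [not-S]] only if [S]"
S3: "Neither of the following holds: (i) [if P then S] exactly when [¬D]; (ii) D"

2

S1: This is (¬D ⊕ (¬S ∧ P)) → ¬D.

¬D = ¬F = T
¬S = ¬T = F
¬S ∧ P = F ∧ T = F
¬D ⊕ (¬S ∧ P) = T ⊕ F = T
¬D = ¬F = T
(¬D ⊕ (¬S ∧ P)) → ¬D = T → T = T
Hence S1 is true.

S2: Formalization: (¬S → (D ∧ P)) → S

¬S = ¬T = F
D ∧ P = F ∧ T = F
¬S → (D ∧ P) = F → F = T
(¬S → (D ∧ P)) → S = T → T = T
Hence S2 is true.

S3: This is ((P → S) ↔ ¬D) ↓ D.

P → S = T → T = T
¬D = ¬F = T
(P → S) ↔ ¬D = T ↔ T = T
((P → S) ↔ ¬D) ↓ D = T ↓ F = F
Thus S3 is false.

True statements: 2.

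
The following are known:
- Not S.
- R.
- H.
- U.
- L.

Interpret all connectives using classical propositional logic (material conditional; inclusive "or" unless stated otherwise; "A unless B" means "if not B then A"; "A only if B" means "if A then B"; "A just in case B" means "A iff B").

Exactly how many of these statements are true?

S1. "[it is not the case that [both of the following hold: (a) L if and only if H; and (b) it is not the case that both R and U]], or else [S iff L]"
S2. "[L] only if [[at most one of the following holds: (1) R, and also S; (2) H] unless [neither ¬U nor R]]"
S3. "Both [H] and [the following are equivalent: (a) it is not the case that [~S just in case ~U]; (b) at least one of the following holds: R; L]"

3

S1: Formalization: ¬((L ↔ H) ∧ (R ↑ U)) ∨ (S ↔ L)

L ↔ H = T ↔ T = T
R ↑ U = T ↑ T = F
(L ↔ H) ∧ (R ↑ U) = T ∧ F = F
¬((L ↔ H) ∧ (R ↑ U)) = ¬F = T
S ↔ L = F ↔ T = F
¬((L ↔ H) ∧ (R ↑ U)) ∨ (S ↔ L) = T ∨ F = T
Hence S1 is true.

S2: Parsed as L → (((R ∧ S) ↑ H) ∨ (¬U ↓ R))

R ∧ S = T ∧ F = F
(R ∧ S) ↑ H = F ↑ T = T
¬U = ¬T = F
¬U ↓ R = F ↓ T = F
((R ∧ S) ↑ H) ∨ (¬U ↓ R) = T ∨ F = T
L → (((R ∧ S) ↑ H) ∨ (¬U ↓ R)) = T → T = T
So S2 is true.

S3: Parsed as H ∧ (¬(¬S ↔ ¬U) ↔ (R ∨ L))

¬S = ¬F = T
¬U = ¬T = F
¬S ↔ ¬U = T ↔ F = F
¬(¬S ↔ ¬U) = ¬F = T
R ∨ L = T ∨ T = T
¬(¬S ↔ ¬U) ↔ (R ∨ L) = T ↔ T = T
H ∧ (¬(¬S ↔ ¬U) ↔ (R ∨ L)) = T ∧ T = T
Hence S3 is true.

True statements: 3 (S1, S2, S3).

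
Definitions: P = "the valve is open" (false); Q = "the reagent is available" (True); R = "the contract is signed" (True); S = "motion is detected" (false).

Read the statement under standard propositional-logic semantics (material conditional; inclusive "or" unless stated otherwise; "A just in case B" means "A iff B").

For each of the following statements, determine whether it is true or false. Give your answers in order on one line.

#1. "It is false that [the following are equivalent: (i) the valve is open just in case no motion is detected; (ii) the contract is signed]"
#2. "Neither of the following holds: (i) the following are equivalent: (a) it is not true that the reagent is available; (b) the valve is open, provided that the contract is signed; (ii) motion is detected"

#1: Parsed as not ((P iff not S) iff R)

not S = not False = True
P iff not S = False iff True = False
(P iff not S) iff R = False iff True = False
not ((P iff not S) iff R) = not False = True
Hence #1 is true.

#2: Parsed as (not Q iff (R -> P)) nor S

not Q = not True = False
R -> P = True -> False = False
not Q iff (R -> P) = False iff False = True
(not Q iff (R -> P)) nor S = True nor False = False
So #2 is false.

#1 true, #2 false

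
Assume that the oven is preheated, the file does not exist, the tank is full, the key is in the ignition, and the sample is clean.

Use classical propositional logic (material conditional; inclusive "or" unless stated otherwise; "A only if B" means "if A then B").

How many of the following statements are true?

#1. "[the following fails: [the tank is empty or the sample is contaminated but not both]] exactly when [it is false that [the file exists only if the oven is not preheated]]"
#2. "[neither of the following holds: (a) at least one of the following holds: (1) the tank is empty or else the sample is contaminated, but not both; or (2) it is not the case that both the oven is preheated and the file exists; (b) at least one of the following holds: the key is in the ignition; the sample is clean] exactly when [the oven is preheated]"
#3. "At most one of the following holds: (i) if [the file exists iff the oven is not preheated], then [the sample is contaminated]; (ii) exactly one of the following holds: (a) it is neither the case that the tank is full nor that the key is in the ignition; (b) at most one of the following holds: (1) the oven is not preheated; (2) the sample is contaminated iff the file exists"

Let R = "the tank is full" (T), U = "the sample is contaminated" (F), Q = "the file exists" (F), P = "the oven is preheated" (T), S = "the key is in the ignition" (T).

#1: This is ¬(¬R ⊕ U) ↔ ¬(Q → ¬P).

¬R = ¬T = F
¬R ⊕ U = F ⊕ F = F
¬(¬R ⊕ U) = ¬F = T
¬P = ¬T = F
Q → ¬P = F → F = T
¬(Q → ¬P) = ¬T = F
¬(¬R ⊕ U) ↔ ¬(Q → ¬P) = T ↔ F = F
Thus #1 is false.

#2: Formalization: (((¬R ⊕ U) ∨ (P ↑ Q)) ↓ (S ∨ ¬U)) ↔ P

¬R = ¬T = F
¬R ⊕ U = F ⊕ F = F
P ↑ Q = T ↑ F = T
(¬R ⊕ U) ∨ (P ↑ Q) = F ∨ T = T
¬U = ¬F = T
S ∨ ¬U = T ∨ T = T
((¬R ⊕ U) ∨ (P ↑ Q)) ↓ (S ∨ ¬U) = T ↓ T = F
(((¬R ⊕ U) ∨ (P ↑ Q)) ↓ (S ∨ ¬U)) ↔ P = F ↔ T = F
So #2 is false.

#3: In symbols: ((Q ↔ ¬P) → U) ↑ ((R ↓ S) ⊕ (¬P ↑ (U ↔ Q)))

¬P = ¬T = F
Q ↔ ¬P = F ↔ F = T
(Q ↔ ¬P) → U = T → F = F
R ↓ S = T ↓ T = F
¬P = ¬T = F
U ↔ Q = F ↔ F = T
¬P ↑ (U ↔ Q) = F ↑ T = T
(R ↓ S) ⊕ (¬P ↑ (U ↔ Q)) = F ⊕ T = T
((Q ↔ ¬P) → U) ↑ ((R ↓ S) ⊕ (¬P ↑ (U ↔ Q))) = F ↑ T = T
So #3 is true.

True statements: 1 (#3).

1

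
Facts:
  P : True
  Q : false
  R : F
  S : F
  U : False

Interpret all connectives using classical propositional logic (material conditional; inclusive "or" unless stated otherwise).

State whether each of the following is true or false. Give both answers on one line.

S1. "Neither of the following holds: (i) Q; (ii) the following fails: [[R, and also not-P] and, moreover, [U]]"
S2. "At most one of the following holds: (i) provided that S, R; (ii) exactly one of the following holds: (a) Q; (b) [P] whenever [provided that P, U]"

S1: This is Q nor ~((R & ~P) & U).

~P = ~T = F
R & ~P = F & F = F
(R & ~P) & U = F & F = F
~((R & ~P) & U) = ~F = T
Q nor ~((R & ~P) & U) = F nor T = F
So S1 is false.

S2: Parsed as (S -> R) nand (Q xor ((P -> U) -> P))

S -> R = F -> F = T
P -> U = T -> F = F
(P -> U) -> P = F -> T = T
Q xor ((P -> U) -> P) = F xor T = T
(S -> R) nand (Q xor ((P -> U) -> P)) = T nand T = F
Thus S2 is false.

S1 false / S2 false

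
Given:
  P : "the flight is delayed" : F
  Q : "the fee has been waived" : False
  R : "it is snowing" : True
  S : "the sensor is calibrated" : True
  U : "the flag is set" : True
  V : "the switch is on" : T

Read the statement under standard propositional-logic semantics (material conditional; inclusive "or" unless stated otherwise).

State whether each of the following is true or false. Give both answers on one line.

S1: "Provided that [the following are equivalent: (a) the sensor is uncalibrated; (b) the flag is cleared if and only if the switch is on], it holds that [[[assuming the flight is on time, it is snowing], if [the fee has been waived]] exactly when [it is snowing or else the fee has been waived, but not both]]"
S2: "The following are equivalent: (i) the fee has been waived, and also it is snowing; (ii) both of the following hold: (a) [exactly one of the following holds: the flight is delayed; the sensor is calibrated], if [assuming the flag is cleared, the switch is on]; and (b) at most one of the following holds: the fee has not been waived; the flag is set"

S1: Formalization: (not S iff (not U iff V)) -> ((Q -> (not P -> R)) iff (R xor Q))

not S = not True = False
not U = not True = False
not U iff V = False iff True = False
not S iff (not U iff V) = False iff False = True
not P = not False = True
not P -> R = True -> True = True
Q -> (not P -> R) = False -> True = True
R xor Q = True xor False = True
(Q -> (not P -> R)) iff (R xor Q) = True iff True = True
(not S iff (not U iff V)) -> ((Q -> (not P -> R)) iff (R xor Q)) = True -> True = True
So S1 is true.

S2: Parsed as (Q and R) iff (((not U -> V) -> (P xor S)) and (not Q nand U))

Q and R = False and True = False
not U = not True = False
not U -> V = False -> True = True
P xor S = False xor True = True
(not U -> V) -> (P xor S) = True -> True = True
not Q = not False = True
not Q nand U = True nand True = False
((not U -> V) -> (P xor S)) and (not Q nand U) = True and False = False
(Q and R) iff (((not U -> V) -> (P xor S)) and (not Q nand U)) = False iff False = True
Thus S2 is true.

S1 T; S2 T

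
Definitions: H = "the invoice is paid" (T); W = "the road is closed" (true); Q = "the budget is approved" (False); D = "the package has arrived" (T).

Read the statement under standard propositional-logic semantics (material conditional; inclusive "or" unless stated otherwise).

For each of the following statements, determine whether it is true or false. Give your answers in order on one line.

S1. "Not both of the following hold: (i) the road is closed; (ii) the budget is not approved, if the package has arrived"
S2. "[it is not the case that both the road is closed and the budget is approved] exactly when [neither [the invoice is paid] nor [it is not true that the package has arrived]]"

S1: This is W nand (D -> not Q).

not Q = not False = True
D -> not Q = True -> True = True
W nand (D -> not Q) = True nand True = False
Hence S1 is false.

S2: This is (W nand Q) iff (H nor not D).

W nand Q = True nand False = True
not D = not True = False
H nor not D = True nor False = False
(W nand Q) iff (H nor not D) = True iff False = False
Hence S2 is false.

S1 False, S2 False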